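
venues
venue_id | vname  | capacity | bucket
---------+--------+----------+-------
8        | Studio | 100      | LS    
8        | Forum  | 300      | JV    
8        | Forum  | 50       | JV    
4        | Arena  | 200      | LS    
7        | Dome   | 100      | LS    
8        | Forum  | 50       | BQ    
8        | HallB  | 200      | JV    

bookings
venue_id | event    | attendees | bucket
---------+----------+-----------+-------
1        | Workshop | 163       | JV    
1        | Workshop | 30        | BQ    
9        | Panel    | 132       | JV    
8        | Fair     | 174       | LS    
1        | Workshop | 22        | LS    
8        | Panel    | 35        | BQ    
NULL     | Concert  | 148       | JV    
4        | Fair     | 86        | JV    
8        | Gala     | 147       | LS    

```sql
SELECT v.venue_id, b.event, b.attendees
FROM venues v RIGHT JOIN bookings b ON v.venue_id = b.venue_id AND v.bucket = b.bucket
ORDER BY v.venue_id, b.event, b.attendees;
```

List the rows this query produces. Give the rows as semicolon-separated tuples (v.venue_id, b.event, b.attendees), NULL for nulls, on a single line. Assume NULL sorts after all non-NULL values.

RIGHT JOIN keeps every row from `bookings`; unmatched rows get NULL for `venues`'s columns.
Matching on v.venue_id = b.venue_id AND v.bucket = b.bucket. A NULL in a compared column never satisfies the condition.
- v row (venue_id=8, bucket=LS): matches 2 b row(s) → 2 output row(s).
- v row (venue_id=8, bucket=JV): no match.
- v row (venue_id=8, bucket=JV): no match.
- v row (venue_id=4, bucket=LS): no match.
- v row (venue_id=7, bucket=LS): no match.
- v row (venue_id=8, bucket=BQ): matches 1 b row(s) → 1 output row(s).
- v row (venue_id=8, bucket=JV): no match.
- 6 b row(s) had no v match → kept, v columns NULL.
After projecting and ordering:
v.venue_id | b.event | b.attendees
8 | Fair | 174
8 | Gala | 147
8 | Panel | 35
NULL | Concert | 148
NULL | Fair | 86
NULL | Panel | 132
NULL | Workshop | 22
NULL | Workshop | 30
NULL | Workshop | 163

(8, Fair, 174); (8, Gala, 147); (8, Panel, 35); (NULL, Concert, 148); (NULL, Fair, 86); (NULL, Panel, 132); (NULL, Workshop, 22); (NULL, Workshop, 30); (NULL, Workshop, 163)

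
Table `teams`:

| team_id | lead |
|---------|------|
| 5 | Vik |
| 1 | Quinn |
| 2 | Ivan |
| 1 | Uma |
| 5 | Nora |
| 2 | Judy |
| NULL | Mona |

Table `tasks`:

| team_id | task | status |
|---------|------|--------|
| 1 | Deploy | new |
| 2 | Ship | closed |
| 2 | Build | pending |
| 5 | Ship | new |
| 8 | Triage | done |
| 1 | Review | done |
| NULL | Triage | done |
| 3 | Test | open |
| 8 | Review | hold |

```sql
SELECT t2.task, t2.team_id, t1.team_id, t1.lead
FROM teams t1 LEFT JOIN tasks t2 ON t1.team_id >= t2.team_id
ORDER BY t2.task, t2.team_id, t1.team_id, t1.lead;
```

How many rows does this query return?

25

LEFT JOIN keeps every row from `teams`; unmatched rows get NULL for `tasks`'s columns.
Matching on t1.team_id >= t2.team_id. A NULL in a compared column never satisfies the condition.
- t1 row (team_id=5): matches 6 t2 row(s) → 6 output row(s).
- t1 row (team_id=1): matches 2 t2 row(s) → 2 output row(s).
- t1 row (team_id=2): matches 4 t2 row(s) → 4 output row(s).
- t1 row (team_id=1): matches 2 t2 row(s) → 2 output row(s).
- t1 row (team_id=5): matches 6 t2 row(s) → 6 output row(s).
- t1 row (team_id=2): matches 4 t2 row(s) → 4 output row(s).
- t1 row (team_id=NULL): no match → kept, t2 columns NULL.
Total: 24 matched + 1 padded = 25 rows.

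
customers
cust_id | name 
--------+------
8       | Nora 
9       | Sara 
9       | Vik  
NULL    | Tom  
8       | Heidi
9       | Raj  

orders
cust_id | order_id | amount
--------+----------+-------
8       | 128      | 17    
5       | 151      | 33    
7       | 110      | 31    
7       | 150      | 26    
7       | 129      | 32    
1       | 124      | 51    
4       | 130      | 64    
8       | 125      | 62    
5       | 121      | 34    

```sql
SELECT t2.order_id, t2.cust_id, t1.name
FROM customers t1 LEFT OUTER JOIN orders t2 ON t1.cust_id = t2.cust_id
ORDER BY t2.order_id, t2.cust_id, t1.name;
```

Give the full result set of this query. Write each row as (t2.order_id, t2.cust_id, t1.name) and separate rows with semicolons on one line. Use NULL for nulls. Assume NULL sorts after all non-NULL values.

LEFT JOIN keeps every row from `customers`; unmatched rows get NULL for `orders`'s columns.
Matching on t1.cust_id = t2.cust_id. A NULL in a compared column never satisfies the condition.
- t1 (cust_id=8) pairs with 2 row(s) of t2.
- t1 (cust_id=9) has no partner → padded with NULL.
- t1 (cust_id=9) has no partner → padded with NULL.
- t1 (cust_id=NULL) has no partner → padded with NULL.
- t1 (cust_id=8) pairs with 2 row(s) of t2.
- t1 (cust_id=9) has no partner → padded with NULL.
After projecting and ordering:
t2.order_id | t2.cust_id | t1.name
125 | 8 | Heidi
125 | 8 | Nora
128 | 8 | Heidi
128 | 8 | Nora
NULL | NULL | Raj
NULL | NULL | Sara
NULL | NULL | Tom
NULL | NULL | Vik

(125, 8, Heidi); (125, 8, Nora); (128, 8, Heidi); (128, 8, Nora); (NULL, NULL, Raj); (NULL, NULL, Sara); (NULL, NULL, Tom); (NULL, NULL, Vik)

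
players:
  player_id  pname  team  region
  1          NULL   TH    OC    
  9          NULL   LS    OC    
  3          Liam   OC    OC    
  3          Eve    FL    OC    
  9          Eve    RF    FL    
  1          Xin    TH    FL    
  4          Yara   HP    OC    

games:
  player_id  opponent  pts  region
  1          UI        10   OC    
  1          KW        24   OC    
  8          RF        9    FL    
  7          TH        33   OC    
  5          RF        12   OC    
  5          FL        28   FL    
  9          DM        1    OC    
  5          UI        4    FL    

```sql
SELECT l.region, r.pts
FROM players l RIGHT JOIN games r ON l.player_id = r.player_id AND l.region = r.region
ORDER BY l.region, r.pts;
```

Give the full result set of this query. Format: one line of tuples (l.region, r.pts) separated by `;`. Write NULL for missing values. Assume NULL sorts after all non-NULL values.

RIGHT JOIN keeps every row from `games`; unmatched rows get NULL for `players`'s columns.
Matching on l.player_id = r.player_id AND l.region = r.region.
Matched pairs: 3; unmatched r rows kept: 5.

(OC, 1); (OC, 10); (OC, 24); (NULL, 4); (NULL, 9); (NULL, 12); (NULL, 28); (NULL, 33)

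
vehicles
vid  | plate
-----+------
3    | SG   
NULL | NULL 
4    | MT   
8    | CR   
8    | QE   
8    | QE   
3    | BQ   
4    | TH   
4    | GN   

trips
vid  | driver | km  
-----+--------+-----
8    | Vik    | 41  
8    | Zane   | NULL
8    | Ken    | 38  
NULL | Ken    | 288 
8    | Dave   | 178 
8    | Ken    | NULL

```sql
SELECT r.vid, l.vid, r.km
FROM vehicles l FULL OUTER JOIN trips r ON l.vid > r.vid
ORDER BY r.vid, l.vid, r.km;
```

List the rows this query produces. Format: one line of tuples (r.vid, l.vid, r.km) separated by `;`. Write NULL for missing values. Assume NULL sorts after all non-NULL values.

(8, NULL, 38); (8, NULL, 41); (8, NULL, 178); (8, NULL, NULL); (8, NULL, NULL); (NULL, 3, NULL); (NULL, 3, NULL); (NULL, 4, NULL); (NULL, 4, NULL); (NULL, 4, NULL); (NULL, 8, NULL); (NULL, 8, NULL); (NULL, 8, NULL); (NULL, NULL, 288); (NULL, NULL, NULL)

FULL OUTER JOIN keeps every row from both sides; unmatched rows get NULL for the other side's columns.
Matching on l.vid > r.vid. A NULL in a compared column never satisfies the condition.
Matched pairs: 0; unmatched l rows kept: 9; unmatched r rows kept: 6.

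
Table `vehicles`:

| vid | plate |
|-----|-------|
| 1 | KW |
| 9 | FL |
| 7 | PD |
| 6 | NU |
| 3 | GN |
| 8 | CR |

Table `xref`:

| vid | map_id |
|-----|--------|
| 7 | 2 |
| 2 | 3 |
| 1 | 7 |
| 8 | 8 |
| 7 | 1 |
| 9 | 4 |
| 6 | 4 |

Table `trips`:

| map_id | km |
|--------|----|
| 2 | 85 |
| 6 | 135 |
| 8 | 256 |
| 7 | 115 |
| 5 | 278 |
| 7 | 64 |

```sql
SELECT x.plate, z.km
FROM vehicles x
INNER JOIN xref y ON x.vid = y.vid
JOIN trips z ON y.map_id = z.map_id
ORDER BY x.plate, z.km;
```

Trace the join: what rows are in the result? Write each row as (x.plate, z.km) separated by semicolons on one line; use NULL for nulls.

(CR, 256); (KW, 64); (KW, 115); (PD, 85)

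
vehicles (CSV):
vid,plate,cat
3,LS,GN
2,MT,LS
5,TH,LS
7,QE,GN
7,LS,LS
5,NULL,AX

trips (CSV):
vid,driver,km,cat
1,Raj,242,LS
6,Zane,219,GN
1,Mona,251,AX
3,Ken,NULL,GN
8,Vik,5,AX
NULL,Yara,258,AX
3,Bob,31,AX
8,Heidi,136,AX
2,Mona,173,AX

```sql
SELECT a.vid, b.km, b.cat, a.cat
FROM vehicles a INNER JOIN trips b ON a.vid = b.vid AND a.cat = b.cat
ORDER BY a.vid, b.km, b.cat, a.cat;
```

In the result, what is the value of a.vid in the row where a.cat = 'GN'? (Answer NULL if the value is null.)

3

INNER JOIN keeps only pairs where the ON condition holds.
Matching on a.vid = b.vid AND a.cat = b.cat. A NULL in a compared column never satisfies the condition.
Matched pairs: 1.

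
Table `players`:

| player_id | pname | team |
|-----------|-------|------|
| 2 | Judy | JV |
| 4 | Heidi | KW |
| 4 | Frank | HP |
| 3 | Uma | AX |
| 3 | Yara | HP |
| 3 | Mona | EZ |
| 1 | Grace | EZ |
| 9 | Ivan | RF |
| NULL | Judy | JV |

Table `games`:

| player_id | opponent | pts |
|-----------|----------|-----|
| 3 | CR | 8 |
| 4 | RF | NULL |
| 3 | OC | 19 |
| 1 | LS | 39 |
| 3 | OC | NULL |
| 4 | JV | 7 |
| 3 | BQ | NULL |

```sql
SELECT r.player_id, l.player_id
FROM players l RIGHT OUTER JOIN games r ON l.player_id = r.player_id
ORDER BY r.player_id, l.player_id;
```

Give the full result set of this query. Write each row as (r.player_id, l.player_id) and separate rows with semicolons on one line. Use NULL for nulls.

(1, 1); (3, 3); (3, 3); (3, 3); (3, 3); (3, 3); (3, 3); (3, 3); (3, 3); (3, 3); (3, 3); (3, 3); (3, 3); (4, 4); (4, 4); (4, 4); (4, 4)

RIGHT JOIN keeps every row from `games`; unmatched rows get NULL for `players`'s columns.
Matching on l.player_id = r.player_id. A NULL in a compared column never satisfies the condition.
Matched pairs: 17; unmatched r rows kept: 0.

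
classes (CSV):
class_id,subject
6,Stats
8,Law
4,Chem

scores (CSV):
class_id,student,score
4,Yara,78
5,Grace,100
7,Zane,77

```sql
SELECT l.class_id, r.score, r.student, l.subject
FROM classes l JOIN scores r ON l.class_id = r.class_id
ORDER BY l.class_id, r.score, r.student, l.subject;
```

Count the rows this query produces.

1

INNER JOIN keeps only pairs where the ON condition holds.
Matching on l.class_id = r.class_id.
- class_id=6: no matching r row, dropped.
- class_id=8: no matching r row, dropped.
- class_id=4: 1 matching r row(s), so 1 row(s) emitted.
Total: 1 rows.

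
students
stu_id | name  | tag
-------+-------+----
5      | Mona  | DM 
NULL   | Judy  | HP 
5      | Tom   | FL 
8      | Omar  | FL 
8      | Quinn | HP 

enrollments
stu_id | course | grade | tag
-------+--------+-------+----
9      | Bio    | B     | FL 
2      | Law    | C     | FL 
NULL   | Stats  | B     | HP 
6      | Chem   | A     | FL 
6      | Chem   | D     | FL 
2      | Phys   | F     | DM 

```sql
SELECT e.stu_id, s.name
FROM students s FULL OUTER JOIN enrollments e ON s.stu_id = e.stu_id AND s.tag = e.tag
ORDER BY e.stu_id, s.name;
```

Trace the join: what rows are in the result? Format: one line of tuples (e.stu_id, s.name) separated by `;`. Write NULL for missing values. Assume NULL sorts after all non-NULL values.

(2, NULL); (2, NULL); (6, NULL); (6, NULL); (9, NULL); (NULL, Judy); (NULL, Mona); (NULL, Omar); (NULL, Quinn); (NULL, Tom); (NULL, NULL)

FULL OUTER JOIN keeps every row from both sides; unmatched rows get NULL for the other side's columns.
Matching on s.stu_id = e.stu_id AND s.tag = e.tag. A NULL in a compared column never satisfies the condition.
- s (stu_id=5, tag=DM) has no partner → padded with NULL.
- s (stu_id=NULL, tag=HP) has no partner → padded with NULL.
- s (stu_id=5, tag=FL) has no partner → padded with NULL.
- s (stu_id=8, tag=FL) has no partner → padded with NULL.
- s (stu_id=8, tag=HP) has no partner → padded with NULL.
- 6 e row(s) had no s match → kept, s columns NULL.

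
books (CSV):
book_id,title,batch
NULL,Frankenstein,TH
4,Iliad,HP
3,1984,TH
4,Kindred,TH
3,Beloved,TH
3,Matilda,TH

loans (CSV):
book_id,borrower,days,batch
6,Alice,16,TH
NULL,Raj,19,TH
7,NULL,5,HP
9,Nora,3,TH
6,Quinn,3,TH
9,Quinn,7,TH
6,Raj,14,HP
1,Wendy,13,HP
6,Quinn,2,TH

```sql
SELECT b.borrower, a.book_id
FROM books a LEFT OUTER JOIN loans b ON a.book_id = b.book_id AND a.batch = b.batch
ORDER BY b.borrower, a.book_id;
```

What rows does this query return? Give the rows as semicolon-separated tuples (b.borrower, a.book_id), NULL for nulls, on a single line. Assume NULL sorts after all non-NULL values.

(NULL, 3); (NULL, 3); (NULL, 3); (NULL, 4); (NULL, 4); (NULL, NULL)

LEFT JOIN keeps every row from `books`; unmatched rows get NULL for `loans`'s columns.
Matching on a.book_id = b.book_id AND a.batch = b.batch. A NULL in a compared column never satisfies the condition.
- book_id=NULL, batch=TH: no b row matches, row kept with b columns NULL.
- book_id=4, batch=HP: no b row matches, row kept with b columns NULL.
- book_id=3, batch=TH: no b row matches, row kept with b columns NULL.
- book_id=4, batch=TH: no b row matches, row kept with b columns NULL.
- book_id=3, batch=TH: no b row matches, row kept with b columns NULL.
- book_id=3, batch=TH: no b row matches, row kept with b columns NULL.
After projecting and ordering:
b.borrower | a.book_id
NULL | 3
NULL | 3
NULL | 3
NULL | 4
NULL | 4
NULL | NULL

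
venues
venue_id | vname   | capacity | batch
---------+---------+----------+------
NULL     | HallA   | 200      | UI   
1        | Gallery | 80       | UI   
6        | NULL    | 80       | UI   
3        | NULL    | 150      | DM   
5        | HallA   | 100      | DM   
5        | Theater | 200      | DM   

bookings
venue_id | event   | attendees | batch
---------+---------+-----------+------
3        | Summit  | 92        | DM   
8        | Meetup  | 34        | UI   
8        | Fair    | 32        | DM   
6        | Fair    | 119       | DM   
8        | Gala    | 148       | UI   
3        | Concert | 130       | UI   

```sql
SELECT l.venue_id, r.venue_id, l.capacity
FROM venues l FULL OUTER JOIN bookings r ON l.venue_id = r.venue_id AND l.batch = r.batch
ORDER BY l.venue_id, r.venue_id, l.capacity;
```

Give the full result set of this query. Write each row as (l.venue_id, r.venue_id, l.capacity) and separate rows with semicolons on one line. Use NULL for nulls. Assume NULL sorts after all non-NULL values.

(1, NULL, 80); (3, 3, 150); (5, NULL, 100); (5, NULL, 200); (6, NULL, 80); (NULL, 3, NULL); (NULL, 6, NULL); (NULL, 8, NULL); (NULL, 8, NULL); (NULL, 8, NULL); (NULL, NULL, 200)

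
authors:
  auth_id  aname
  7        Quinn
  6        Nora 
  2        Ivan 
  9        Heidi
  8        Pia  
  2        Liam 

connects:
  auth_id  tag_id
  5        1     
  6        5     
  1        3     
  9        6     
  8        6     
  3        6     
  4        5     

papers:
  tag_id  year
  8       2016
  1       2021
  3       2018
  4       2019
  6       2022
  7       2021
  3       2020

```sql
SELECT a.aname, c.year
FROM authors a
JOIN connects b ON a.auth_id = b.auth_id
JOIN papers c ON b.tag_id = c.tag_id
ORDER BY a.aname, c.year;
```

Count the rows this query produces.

2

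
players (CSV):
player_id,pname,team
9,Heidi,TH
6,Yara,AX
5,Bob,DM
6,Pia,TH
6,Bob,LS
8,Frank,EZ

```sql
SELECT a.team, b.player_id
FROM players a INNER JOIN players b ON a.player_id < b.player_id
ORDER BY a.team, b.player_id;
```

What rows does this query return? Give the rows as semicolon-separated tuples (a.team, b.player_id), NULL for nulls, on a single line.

(AX, 8); (AX, 9); (DM, 6); (DM, 6); (DM, 6); (DM, 8); (DM, 9); (EZ, 9); (LS, 8); (LS, 9); (TH, 8); (TH, 9)

INNER JOIN keeps only pairs where the ON condition holds.
Matching on a.player_id < b.player_id.
Matched pairs: 12.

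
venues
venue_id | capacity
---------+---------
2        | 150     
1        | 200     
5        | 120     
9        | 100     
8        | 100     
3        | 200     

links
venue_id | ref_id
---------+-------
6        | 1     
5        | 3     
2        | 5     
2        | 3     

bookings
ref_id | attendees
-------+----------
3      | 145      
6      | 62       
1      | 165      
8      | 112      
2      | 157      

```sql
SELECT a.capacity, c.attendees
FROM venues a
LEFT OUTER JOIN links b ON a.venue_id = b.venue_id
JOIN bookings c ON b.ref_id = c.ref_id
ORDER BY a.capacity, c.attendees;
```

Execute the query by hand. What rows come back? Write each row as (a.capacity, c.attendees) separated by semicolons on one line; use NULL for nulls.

(120, 145); (150, 145)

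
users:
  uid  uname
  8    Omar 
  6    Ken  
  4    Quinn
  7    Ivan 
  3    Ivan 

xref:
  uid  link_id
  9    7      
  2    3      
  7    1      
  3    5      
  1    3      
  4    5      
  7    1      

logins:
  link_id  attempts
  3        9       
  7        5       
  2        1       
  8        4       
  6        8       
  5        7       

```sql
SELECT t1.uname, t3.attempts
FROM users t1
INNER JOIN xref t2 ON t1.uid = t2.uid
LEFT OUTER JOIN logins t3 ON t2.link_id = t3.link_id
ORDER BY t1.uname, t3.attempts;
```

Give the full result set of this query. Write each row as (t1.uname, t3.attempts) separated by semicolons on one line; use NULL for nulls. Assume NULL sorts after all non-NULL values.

(Ivan, 7); (Ivan, NULL); (Ivan, NULL); (Quinn, 7)

Joins associate left-to-right: users INNER JOIN xref on uid gives 4 intermediate row(s).
Then LEFT JOIN `logins t3` on link_id: each of those 4 rows is kept; rows whose t2.link_id has no match in t3 get NULL for t3's columns.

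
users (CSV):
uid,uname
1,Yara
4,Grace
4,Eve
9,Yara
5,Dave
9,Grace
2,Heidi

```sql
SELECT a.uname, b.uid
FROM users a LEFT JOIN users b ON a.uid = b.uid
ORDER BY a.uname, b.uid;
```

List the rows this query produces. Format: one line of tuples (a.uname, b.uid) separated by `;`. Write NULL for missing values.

(Dave, 5); (Eve, 4); (Eve, 4); (Grace, 4); (Grace, 4); (Grace, 9); (Grace, 9); (Heidi, 2); (Yara, 1); (Yara, 9); (Yara, 9)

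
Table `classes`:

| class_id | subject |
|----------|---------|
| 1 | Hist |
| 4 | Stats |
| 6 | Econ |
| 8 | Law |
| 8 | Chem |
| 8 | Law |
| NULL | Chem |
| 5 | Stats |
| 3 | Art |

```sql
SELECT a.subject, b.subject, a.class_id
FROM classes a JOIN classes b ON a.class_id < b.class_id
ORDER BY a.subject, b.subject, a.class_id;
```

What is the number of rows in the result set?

25

INNER JOIN keeps only pairs where the ON condition holds.
Matching on a.class_id < b.class_id. A NULL in a compared column never satisfies the condition.
- a row (class_id=1): matches 7 b row(s) → 7 output row(s).
- a row (class_id=4): matches 5 b row(s) → 5 output row(s).
- a row (class_id=6): matches 3 b row(s) → 3 output row(s).
- a row (class_id=8): no match → dropped.
- a row (class_id=8): no match → dropped.
- a row (class_id=8): no match → dropped.
- a row (class_id=NULL): no match → dropped.
- a row (class_id=5): matches 4 b row(s) → 4 output row(s).
- a row (class_id=3): matches 6 b row(s) → 6 output row(s).
Total: 25 rows.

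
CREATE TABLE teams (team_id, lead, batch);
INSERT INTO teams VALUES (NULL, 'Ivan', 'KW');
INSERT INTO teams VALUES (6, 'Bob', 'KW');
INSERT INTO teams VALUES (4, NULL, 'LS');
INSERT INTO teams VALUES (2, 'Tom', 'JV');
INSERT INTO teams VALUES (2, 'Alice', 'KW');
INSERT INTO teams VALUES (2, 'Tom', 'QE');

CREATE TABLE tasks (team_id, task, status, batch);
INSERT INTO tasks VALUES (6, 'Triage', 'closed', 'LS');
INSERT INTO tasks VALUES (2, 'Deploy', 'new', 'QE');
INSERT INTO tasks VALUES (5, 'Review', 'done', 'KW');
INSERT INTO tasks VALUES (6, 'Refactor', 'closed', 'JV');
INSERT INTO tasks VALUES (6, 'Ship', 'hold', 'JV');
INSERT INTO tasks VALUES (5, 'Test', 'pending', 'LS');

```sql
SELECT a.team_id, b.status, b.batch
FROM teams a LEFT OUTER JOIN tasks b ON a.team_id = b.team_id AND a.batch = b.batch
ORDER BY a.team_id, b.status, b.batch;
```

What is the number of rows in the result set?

6

LEFT JOIN keeps every row from `teams`; unmatched rows get NULL for `tasks`'s columns.
Matching on a.team_id = b.team_id AND a.batch = b.batch. A NULL in a compared column never satisfies the condition.
- team_id=NULL, batch=KW: no b row matches, row kept with b columns NULL.
- team_id=6, batch=KW: no b row matches, row kept with b columns NULL.
- team_id=4, batch=LS: no b row matches, row kept with b columns NULL.
- team_id=2, batch=JV: no b row matches, row kept with b columns NULL.
- team_id=2, batch=KW: no b row matches, row kept with b columns NULL.
- team_id=2, batch=QE: 1 matching b row(s), so 1 row(s) emitted.
Total: 1 matched + 5 padded = 6 rows.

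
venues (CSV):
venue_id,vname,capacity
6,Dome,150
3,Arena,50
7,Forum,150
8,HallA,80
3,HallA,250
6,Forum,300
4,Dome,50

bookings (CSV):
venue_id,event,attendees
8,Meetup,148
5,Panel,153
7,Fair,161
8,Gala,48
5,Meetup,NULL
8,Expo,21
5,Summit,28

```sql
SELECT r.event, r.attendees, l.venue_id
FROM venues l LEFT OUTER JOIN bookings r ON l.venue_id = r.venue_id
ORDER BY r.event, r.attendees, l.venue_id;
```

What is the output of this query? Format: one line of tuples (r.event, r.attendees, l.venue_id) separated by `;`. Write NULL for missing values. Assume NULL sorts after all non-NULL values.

LEFT JOIN keeps every row from `venues`; unmatched rows get NULL for `bookings`'s columns.
Matching on l.venue_id = r.venue_id.
- l (venue_id=6) has no partner → padded with NULL.
- l (venue_id=3) has no partner → padded with NULL.
- l (venue_id=7) pairs with 1 row(s) of r.
- l (venue_id=8) pairs with 3 row(s) of r.
- l (venue_id=3) has no partner → padded with NULL.
- l (venue_id=6) has no partner → padded with NULL.
- l (venue_id=4) has no partner → padded with NULL.
After projecting and ordering:
r.event | r.attendees | l.venue_id
Expo | 21 | 8
Fair | 161 | 7
Gala | 48 | 8
Meetup | 148 | 8
NULL | NULL | 3
NULL | NULL | 3
NULL | NULL | 4
NULL | NULL | 6
NULL | NULL | 6

(Expo, 21, 8); (Fair, 161, 7); (Gala, 48, 8); (Meetup, 148, 8); (NULL, NULL, 3); (NULL, NULL, 3); (NULL, NULL, 4); (NULL, NULL, 6); (NULL, NULL, 6)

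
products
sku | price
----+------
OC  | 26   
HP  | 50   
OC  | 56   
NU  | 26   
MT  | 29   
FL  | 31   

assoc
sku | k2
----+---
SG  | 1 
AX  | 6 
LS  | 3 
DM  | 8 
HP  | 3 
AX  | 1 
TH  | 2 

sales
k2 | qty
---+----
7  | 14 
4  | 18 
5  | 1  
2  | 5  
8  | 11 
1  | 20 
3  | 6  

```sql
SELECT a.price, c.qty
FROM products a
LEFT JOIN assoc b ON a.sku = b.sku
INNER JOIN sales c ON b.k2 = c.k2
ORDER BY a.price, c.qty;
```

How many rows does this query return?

Joins associate left-to-right: products LEFT JOIN assoc on sku gives 6 intermediate row(s).
Then INNER JOIN `sales c` on k2: keep only rows whose b.k2 appears in c.
Result: 1 row(s).

1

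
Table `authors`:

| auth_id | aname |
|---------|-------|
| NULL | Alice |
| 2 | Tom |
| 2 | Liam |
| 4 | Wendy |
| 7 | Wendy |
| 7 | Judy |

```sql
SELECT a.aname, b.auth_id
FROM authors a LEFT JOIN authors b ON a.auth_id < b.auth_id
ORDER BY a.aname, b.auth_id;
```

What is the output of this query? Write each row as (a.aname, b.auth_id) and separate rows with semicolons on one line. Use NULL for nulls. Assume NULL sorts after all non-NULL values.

LEFT JOIN keeps every row from `authors a`; unmatched rows get NULL for `authors b`'s columns.
Matching on a.auth_id < b.auth_id. A NULL in a compared column never satisfies the condition.
- a[0] auth_id=NULL → no match; kept with NULLs on the b side.
- a[1] auth_id=2 → 3 match(es) in b → 3 row(s).
- a[2] auth_id=2 → 3 match(es) in b → 3 row(s).
- a[3] auth_id=4 → 2 match(es) in b → 2 row(s).
- a[4] auth_id=7 → no match; kept with NULLs on the b side.
- a[5] auth_id=7 → no match; kept with NULLs on the b side.

(Alice, NULL); (Judy, NULL); (Liam, 4); (Liam, 7); (Liam, 7); (Tom, 4); (Tom, 7); (Tom, 7); (Wendy, 7); (Wendy, 7); (Wendy, NULL)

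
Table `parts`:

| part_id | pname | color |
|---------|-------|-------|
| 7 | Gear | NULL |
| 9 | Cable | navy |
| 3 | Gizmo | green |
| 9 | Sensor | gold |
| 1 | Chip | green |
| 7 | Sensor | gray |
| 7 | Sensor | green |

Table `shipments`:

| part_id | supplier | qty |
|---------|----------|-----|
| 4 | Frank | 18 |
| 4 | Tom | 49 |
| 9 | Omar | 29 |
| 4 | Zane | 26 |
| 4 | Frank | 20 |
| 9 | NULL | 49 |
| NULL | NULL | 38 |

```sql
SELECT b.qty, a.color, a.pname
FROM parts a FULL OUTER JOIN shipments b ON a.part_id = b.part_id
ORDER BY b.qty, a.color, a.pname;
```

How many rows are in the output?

14

FULL OUTER JOIN keeps every row from both sides; unmatched rows get NULL for the other side's columns.
Matching on a.part_id = b.part_id. A NULL in a compared column never satisfies the condition.
- a (part_id=7) has no partner → padded with NULL.
- a (part_id=9) pairs with 2 row(s) of b.
- a (part_id=3) has no partner → padded with NULL.
- a (part_id=9) pairs with 2 row(s) of b.
- a (part_id=1) has no partner → padded with NULL.
- a (part_id=7) has no partner → padded with NULL.
- a (part_id=7) has no partner → padded with NULL.
- plus 5 unmatched b row(s), each kept with NULL a columns.
Total: 4 matched + 10 padded = 14 rows.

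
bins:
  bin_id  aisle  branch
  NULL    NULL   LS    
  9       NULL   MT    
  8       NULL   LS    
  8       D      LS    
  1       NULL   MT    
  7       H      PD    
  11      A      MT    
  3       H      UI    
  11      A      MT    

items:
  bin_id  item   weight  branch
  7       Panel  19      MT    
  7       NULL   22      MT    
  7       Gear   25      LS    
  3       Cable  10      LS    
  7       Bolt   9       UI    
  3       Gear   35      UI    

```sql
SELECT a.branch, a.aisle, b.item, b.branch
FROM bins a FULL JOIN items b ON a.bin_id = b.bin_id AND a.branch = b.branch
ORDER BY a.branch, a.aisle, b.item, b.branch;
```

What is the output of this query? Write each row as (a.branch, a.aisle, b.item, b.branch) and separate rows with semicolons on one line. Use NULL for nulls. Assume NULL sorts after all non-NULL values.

(LS, D, NULL, NULL); (LS, NULL, NULL, NULL); (LS, NULL, NULL, NULL); (MT, A, NULL, NULL); (MT, A, NULL, NULL); (MT, NULL, NULL, NULL); (MT, NULL, NULL, NULL); (PD, H, NULL, NULL); (UI, H, Gear, UI); (NULL, NULL, Bolt, UI); (NULL, NULL, Cable, LS); (NULL, NULL, Gear, LS); (NULL, NULL, Panel, MT); (NULL, NULL, NULL, MT)

FULL OUTER JOIN keeps every row from both sides; unmatched rows get NULL for the other side's columns.
Matching on a.bin_id = b.bin_id AND a.branch = b.branch. A NULL in a compared column never satisfies the condition.
- a[0] bin_id=NULL, branch=LS → no match; kept with NULLs on the b side.
- a[1] bin_id=9, branch=MT → no match; kept with NULLs on the b side.
- a[2] bin_id=8, branch=LS → no match; kept with NULLs on the b side.
- a[3] bin_id=8, branch=LS → no match; kept with NULLs on the b side.
- a[4] bin_id=1, branch=MT → no match; kept with NULLs on the b side.
- a[5] bin_id=7, branch=PD → no match; kept with NULLs on the b side.
- a[6] bin_id=11, branch=MT → no match; kept with NULLs on the b side.
- a[7] bin_id=3, branch=UI → 1 match(es) in b → 1 row(s).
- a[8] bin_id=11, branch=MT → no match; kept with NULLs on the b side.
- plus 5 unmatched b row(s), each kept with NULL a columns.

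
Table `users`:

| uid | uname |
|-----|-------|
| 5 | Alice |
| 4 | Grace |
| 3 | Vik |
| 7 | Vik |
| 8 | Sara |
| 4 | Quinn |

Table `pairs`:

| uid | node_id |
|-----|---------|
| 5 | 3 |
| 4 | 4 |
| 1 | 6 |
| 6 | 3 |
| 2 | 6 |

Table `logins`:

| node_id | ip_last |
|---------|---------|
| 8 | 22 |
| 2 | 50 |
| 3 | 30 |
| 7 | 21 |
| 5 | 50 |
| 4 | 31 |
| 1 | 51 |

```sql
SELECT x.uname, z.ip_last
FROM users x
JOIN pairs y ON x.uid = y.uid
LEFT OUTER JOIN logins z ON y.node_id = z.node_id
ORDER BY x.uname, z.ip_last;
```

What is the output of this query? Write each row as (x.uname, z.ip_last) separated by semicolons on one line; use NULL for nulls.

(Alice, 30); (Grace, 31); (Quinn, 31)

Evaluate left to right. First `users x INNER JOIN pairs y` on uid: 3 row(s).
Then LEFT JOIN `logins z` on node_id: each of those 3 rows is kept; rows whose y.node_id has no match in z get NULL for z's columns.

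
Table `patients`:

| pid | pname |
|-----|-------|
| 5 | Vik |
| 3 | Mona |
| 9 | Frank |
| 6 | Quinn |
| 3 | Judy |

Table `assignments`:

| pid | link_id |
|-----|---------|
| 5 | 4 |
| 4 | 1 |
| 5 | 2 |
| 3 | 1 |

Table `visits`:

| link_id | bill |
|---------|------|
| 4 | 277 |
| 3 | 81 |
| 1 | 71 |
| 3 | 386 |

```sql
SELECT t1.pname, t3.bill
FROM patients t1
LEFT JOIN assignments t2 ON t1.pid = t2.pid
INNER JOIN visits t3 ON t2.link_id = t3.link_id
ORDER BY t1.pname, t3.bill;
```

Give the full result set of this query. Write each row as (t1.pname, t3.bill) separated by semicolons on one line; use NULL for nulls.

(Judy, 71); (Mona, 71); (Vik, 277)

Evaluate left to right. First `patients t1 LEFT JOIN assignments t2` on pid: 6 row(s).
Then INNER JOIN `visits t3` on link_id: keep only rows whose t2.link_id appears in t3.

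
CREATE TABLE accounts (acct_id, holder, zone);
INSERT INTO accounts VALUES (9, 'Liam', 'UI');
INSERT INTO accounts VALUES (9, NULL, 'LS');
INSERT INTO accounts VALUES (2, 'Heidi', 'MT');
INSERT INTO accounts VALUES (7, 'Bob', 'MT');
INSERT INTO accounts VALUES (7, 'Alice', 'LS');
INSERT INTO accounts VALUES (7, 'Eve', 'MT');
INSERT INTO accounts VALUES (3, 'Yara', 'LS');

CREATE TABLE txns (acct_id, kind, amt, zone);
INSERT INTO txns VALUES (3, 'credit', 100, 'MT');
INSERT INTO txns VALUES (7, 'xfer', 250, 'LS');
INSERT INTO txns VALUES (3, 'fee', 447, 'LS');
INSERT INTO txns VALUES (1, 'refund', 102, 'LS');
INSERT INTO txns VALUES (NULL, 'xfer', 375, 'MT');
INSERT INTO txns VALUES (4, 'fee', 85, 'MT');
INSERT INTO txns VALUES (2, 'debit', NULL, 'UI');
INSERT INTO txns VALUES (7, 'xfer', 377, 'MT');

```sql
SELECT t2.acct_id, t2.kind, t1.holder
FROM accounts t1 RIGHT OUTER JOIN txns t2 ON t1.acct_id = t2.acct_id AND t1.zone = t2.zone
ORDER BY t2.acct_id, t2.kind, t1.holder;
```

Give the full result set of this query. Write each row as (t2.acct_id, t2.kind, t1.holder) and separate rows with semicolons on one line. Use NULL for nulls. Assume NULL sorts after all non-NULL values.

RIGHT JOIN keeps every row from `txns`; unmatched rows get NULL for `accounts`'s columns.
Matching on t1.acct_id = t2.acct_id AND t1.zone = t2.zone. A NULL in a compared column never satisfies the condition.
- acct_id=9, zone=UI: no matching t2 row.
- acct_id=9, zone=LS: no matching t2 row.
- acct_id=2, zone=MT: no matching t2 row.
- acct_id=7, zone=MT: 1 matching t2 row(s), so 1 row(s) emitted.
- acct_id=7, zone=LS: 1 matching t2 row(s), so 1 row(s) emitted.
- acct_id=7, zone=MT: 1 matching t2 row(s), so 1 row(s) emitted.
- acct_id=3, zone=LS: 1 matching t2 row(s), so 1 row(s) emitted.
- 5 t2 row(s) had no t1 match → kept, t1 columns NULL.
After projecting and ordering:
t2.acct_id | t2.kind | t1.holder
1 | refund | NULL
2 | debit | NULL
3 | credit | NULL
3 | fee | Yara
4 | fee | NULL
7 | xfer | Alice
7 | xfer | Bob
7 | xfer | Eve
NULL | xfer | NULL

(1, refund, NULL); (2, debit, NULL); (3, credit, NULL); (3, fee, Yara); (4, fee, NULL); (7, xfer, Alice); (7, xfer, Bob); (7, xfer, Eve); (NULL, xfer, NULL)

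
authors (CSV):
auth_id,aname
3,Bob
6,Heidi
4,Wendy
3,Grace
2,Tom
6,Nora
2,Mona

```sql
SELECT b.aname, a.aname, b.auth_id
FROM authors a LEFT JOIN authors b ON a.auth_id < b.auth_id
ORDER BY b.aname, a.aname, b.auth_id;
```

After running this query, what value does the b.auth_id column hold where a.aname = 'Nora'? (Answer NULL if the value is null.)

LEFT JOIN keeps every row from `authors a`; unmatched rows get NULL for `authors b`'s columns.
Matching on a.auth_id < b.auth_id.
- a row (auth_id=3): matches 3 b row(s) → 3 output row(s).
- a row (auth_id=6): no match → kept, b columns NULL.
- a row (auth_id=4): matches 2 b row(s) → 2 output row(s).
- a row (auth_id=3): matches 3 b row(s) → 3 output row(s).
- a row (auth_id=2): matches 5 b row(s) → 5 output row(s).
- a row (auth_id=6): no match → kept, b columns NULL.
- a row (auth_id=2): matches 5 b row(s) → 5 output row(s).

NULL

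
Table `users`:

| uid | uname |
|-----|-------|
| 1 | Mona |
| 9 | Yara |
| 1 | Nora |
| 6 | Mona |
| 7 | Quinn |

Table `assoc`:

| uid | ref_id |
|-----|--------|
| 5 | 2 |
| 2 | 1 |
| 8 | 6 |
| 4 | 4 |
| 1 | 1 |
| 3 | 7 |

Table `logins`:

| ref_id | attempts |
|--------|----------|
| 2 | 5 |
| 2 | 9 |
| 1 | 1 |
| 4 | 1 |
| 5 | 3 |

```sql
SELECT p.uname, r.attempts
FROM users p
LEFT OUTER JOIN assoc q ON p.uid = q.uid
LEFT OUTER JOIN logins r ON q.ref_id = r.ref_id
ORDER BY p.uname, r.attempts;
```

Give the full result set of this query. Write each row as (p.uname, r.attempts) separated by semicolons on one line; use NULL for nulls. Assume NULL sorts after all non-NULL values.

Joins associate left-to-right: users LEFT JOIN assoc on uid gives 5 intermediate row(s).
Then LEFT JOIN `logins r` on ref_id: each of those 5 rows is kept; rows whose q.ref_id has no match in r get NULL for r's columns.

(Mona, 1); (Mona, NULL); (Nora, 1); (Quinn, NULL); (Yara, NULL)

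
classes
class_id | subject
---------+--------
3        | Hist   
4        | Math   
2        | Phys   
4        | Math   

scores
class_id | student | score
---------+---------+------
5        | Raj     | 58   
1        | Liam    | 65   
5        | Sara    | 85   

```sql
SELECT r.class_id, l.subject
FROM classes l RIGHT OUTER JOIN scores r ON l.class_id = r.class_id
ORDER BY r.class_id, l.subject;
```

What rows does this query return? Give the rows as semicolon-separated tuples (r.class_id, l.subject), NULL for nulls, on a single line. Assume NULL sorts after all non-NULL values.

(1, NULL); (5, NULL); (5, NULL)

RIGHT JOIN keeps every row from `scores`; unmatched rows get NULL for `classes`'s columns.
Matching on l.class_id = r.class_id.
Matched pairs: 0; unmatched r rows kept: 3.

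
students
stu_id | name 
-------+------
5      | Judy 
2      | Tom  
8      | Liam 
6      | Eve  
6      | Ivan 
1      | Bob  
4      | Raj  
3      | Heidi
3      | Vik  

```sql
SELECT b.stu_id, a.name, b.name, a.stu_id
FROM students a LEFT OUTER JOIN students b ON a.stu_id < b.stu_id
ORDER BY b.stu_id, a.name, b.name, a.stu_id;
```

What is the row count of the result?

LEFT JOIN keeps every row from `students a`; unmatched rows get NULL for `students b`'s columns.
Matching on a.stu_id < b.stu_id.
- a row (stu_id=5): matches 3 b row(s) → 3 output row(s).
- a row (stu_id=2): matches 7 b row(s) → 7 output row(s).
- a row (stu_id=8): no match → kept, b columns NULL.
- a row (stu_id=6): matches 1 b row(s) → 1 output row(s).
- a row (stu_id=6): matches 1 b row(s) → 1 output row(s).
- a row (stu_id=1): matches 8 b row(s) → 8 output row(s).
- a row (stu_id=4): matches 4 b row(s) → 4 output row(s).
- a row (stu_id=3): matches 5 b row(s) → 5 output row(s).
- a row (stu_id=3): matches 5 b row(s) → 5 output row(s).
Total: 34 matched + 1 padded = 35 rows.

35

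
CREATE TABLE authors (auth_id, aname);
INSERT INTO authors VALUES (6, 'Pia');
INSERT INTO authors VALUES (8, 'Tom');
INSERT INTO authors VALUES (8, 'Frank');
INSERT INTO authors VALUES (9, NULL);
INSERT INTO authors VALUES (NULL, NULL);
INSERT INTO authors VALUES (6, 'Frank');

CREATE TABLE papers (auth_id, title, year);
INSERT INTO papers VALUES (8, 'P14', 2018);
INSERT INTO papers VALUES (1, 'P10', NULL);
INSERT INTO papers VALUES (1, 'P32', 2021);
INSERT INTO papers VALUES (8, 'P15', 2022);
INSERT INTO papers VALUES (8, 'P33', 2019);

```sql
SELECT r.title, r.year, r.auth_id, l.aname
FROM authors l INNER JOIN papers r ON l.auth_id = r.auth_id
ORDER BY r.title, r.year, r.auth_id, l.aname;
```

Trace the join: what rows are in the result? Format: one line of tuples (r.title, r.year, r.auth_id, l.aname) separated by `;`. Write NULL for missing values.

INNER JOIN keeps only pairs where the ON condition holds.
Matching on l.auth_id = r.auth_id. A NULL in a compared column never satisfies the condition.
Matched pairs: 6.

(P14, 2018, 8, Frank); (P14, 2018, 8, Tom); (P15, 2022, 8, Frank); (P15, 2022, 8, Tom); (P33, 2019, 8, Frank); (P33, 2019, 8, Tom)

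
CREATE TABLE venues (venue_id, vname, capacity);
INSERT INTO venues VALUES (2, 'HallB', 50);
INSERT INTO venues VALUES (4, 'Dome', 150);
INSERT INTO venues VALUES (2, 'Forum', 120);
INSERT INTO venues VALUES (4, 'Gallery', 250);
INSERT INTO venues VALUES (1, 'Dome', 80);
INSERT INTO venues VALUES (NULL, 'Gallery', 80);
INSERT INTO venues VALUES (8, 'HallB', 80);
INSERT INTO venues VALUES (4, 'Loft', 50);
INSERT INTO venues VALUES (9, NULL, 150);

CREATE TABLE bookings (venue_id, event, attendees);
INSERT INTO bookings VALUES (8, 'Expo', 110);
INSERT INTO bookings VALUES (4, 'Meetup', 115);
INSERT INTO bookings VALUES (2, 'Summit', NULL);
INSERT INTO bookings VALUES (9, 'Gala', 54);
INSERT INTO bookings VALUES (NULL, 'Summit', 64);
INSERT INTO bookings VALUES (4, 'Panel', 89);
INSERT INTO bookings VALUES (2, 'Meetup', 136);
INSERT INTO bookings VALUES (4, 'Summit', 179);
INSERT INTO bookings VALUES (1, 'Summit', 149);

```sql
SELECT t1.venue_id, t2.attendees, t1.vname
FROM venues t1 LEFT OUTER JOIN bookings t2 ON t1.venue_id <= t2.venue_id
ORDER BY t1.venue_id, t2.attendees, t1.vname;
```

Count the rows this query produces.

LEFT JOIN keeps every row from `venues`; unmatched rows get NULL for `bookings`'s columns.
Matching on t1.venue_id <= t2.venue_id. A NULL in a compared column never satisfies the condition.
- venue_id=2: 7 matching t2 row(s), so 7 row(s) emitted.
- venue_id=4: 5 matching t2 row(s), so 5 row(s) emitted.
- venue_id=2: 7 matching t2 row(s), so 7 row(s) emitted.
- venue_id=4: 5 matching t2 row(s), so 5 row(s) emitted.
- venue_id=1: 8 matching t2 row(s), so 8 row(s) emitted.
- venue_id=NULL: no t2 row matches, row kept with t2 columns NULL.
- venue_id=8: 2 matching t2 row(s), so 2 row(s) emitted.
- venue_id=4: 5 matching t2 row(s), so 5 row(s) emitted.
- venue_id=9: 1 matching t2 row(s), so 1 row(s) emitted.
Total: 40 matched + 1 padded = 41 rows.

41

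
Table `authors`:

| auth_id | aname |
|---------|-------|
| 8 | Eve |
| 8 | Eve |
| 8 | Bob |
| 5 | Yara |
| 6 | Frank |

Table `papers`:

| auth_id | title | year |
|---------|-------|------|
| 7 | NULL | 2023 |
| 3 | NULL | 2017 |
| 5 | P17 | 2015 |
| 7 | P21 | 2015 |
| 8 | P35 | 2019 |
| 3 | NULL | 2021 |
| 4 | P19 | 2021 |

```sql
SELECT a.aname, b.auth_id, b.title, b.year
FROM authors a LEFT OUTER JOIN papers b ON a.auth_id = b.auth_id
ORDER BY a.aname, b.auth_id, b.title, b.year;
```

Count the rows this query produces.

5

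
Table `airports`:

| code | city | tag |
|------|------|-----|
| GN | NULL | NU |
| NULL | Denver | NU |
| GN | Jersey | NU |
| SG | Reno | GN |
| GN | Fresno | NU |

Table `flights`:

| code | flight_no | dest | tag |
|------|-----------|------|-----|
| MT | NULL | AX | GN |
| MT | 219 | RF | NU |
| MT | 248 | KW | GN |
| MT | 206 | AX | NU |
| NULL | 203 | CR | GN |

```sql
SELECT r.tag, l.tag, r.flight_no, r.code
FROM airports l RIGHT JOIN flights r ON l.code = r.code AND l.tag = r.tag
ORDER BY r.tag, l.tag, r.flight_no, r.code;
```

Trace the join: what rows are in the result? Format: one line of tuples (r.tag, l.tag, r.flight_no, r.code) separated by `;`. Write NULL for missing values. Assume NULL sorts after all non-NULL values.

RIGHT JOIN keeps every row from `flights`; unmatched rows get NULL for `airports`'s columns.
Matching on l.code = r.code AND l.tag = r.tag. A NULL in a compared column never satisfies the condition.
- l (code=GN, tag=NU) has no partner in r.
- l (code=NULL, tag=NU) has no partner in r.
- l (code=GN, tag=NU) has no partner in r.
- l (code=SG, tag=GN) has no partner in r.
- l (code=GN, tag=NU) has no partner in r.
- 5 row(s) from r found no l partner → padded with NULL.
After projecting and ordering:
r.tag | l.tag | r.flight_no | r.code
GN | NULL | 203 | NULL
GN | NULL | 248 | MT
GN | NULL | NULL | MT
NU | NULL | 206 | MT
NU | NULL | 219 | MT

(GN, NULL, 203, NULL); (GN, NULL, 248, MT); (GN, NULL, NULL, MT); (NU, NULL, 206, MT); (NU, NULL, 219, MT)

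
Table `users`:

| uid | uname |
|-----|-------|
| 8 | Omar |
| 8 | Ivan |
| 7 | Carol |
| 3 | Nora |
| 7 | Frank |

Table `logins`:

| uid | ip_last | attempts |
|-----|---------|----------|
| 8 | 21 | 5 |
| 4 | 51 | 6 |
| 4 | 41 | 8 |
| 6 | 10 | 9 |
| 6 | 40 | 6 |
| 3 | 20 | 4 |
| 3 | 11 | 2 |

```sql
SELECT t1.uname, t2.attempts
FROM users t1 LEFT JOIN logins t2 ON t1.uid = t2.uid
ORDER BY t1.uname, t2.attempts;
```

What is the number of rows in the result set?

LEFT JOIN keeps every row from `users`; unmatched rows get NULL for `logins`'s columns.
Matching on t1.uid = t2.uid.
- t1[0] uid=8 → 1 match(es) in t2 → 1 row(s).
- t1[1] uid=8 → 1 match(es) in t2 → 1 row(s).
- t1[2] uid=7 → no match; kept with NULLs on the t2 side.
- t1[3] uid=3 → 2 match(es) in t2 → 2 row(s).
- t1[4] uid=7 → no match; kept with NULLs on the t2 side.
Total: 4 matched + 2 padded = 6 rows.

6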